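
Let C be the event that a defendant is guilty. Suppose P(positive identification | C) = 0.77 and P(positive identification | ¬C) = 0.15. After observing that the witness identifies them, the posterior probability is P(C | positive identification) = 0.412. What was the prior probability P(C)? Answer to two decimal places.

Bayes' rule in odds form gives O(C|E) = O(C)·[P(E|C)/P(E|¬C)], hence O(C) = O(C|E)/LR.
Posterior odds = 0.412/(1−0.412) = 0.7007. LR = 0.77/0.15 = 5.1333.
Prior odds = 0.7007/5.1333 = 0.1365, so P(C) = 0.1365/(1+0.1365) ≈ 0.12.

P(C) = 0.12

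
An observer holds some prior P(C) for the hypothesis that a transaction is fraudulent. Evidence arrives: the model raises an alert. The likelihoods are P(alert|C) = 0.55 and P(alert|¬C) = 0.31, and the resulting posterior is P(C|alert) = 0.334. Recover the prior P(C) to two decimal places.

P(C) = 0.22

In odds form, posterior odds = prior odds × likelihood ratio, so prior odds = posterior odds ÷ LR.
Posterior odds = 0.334/(1−0.334) = 0.5015. LR = 0.55/0.31 = 1.7742.
Prior odds = 0.5015/1.7742 = 0.2827, so P(C) = 0.2827/(1+0.2827) ≈ 0.22.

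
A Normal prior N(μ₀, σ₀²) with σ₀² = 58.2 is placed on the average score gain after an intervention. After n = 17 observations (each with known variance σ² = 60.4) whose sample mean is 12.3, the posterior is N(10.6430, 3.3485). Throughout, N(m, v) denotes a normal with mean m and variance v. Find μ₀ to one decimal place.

With known observation variance, the Normal–Normal posterior has precision τ_n = τ₀ + n/σ² and mean μ_n = (τ₀μ₀ + (n/σ²)x̄)/τ_n.
Here τ₀ = 1/58.2 = 0.017182 and τ_data = 17/60.4 = 0.281457, so τ_n = 0.298639.
Rearranging for μ₀: μ₀ = (μ_n·τ_n − τ_data·x̄)/τ₀ = (10.6430·0.298639 − 0.281457·12.3) / 0.017182 = -0.283506/0.017182 ≈ -16.5.

μ₀ = -16.5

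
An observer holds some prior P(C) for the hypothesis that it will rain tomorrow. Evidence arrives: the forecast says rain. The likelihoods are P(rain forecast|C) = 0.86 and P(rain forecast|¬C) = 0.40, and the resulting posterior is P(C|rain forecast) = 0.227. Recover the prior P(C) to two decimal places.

In odds form, posterior odds = prior odds × likelihood ratio, so prior odds = posterior odds ÷ LR.
Posterior odds = 0.227/(1−0.227) = 0.2937. LR = 0.86/0.40 = 2.1500.
Prior odds = 0.2937/2.1500 = 0.1366, so P(C) = 0.1366/(1+0.1366) ≈ 0.12.

P(C) = 0.12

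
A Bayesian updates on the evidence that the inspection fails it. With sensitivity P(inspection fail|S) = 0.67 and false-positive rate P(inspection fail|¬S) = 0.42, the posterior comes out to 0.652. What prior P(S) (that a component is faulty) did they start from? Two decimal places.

P(S) = 0.54

Bayes' rule in odds form gives O(S|E) = O(S)·[P(E|S)/P(E|¬S)], hence O(S) = O(S|E)/LR.
Posterior odds = 0.652/(1−0.652) = 1.8736. LR = 0.67/0.42 = 1.5952.
Prior odds = 1.8736/1.5952 = 1.1745, so P(S) = 1.1745/(1+1.1745) ≈ 0.54.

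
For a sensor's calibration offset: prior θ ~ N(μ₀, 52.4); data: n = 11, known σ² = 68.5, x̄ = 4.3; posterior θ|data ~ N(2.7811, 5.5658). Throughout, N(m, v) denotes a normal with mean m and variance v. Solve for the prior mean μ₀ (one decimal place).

μ₀ = -10.0

With known observation variance, the Normal–Normal posterior has precision τ_n = τ₀ + n/σ² and mean μ_n = (τ₀μ₀ + (n/σ²)x̄)/τ_n.
Here τ₀ = 1/52.4 = 0.019084 and τ_data = 11/68.5 = 0.160584, so τ_n = 0.179668.
Rearranging for μ₀: μ₀ = (μ_n·τ_n − τ_data·x̄)/τ₀ = (2.7811·0.179668 − 0.160584·4.3) / 0.019084 = -0.190837/0.019084 ≈ -10.0.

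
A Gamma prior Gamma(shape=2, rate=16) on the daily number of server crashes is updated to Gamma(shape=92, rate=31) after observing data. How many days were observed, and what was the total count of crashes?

n = 15 days with total 90 crashes

Gamma–Poisson conjugacy: posterior shape = α + Σxᵢ, posterior rate = β + n.
Matching: Σxᵢ = 92 − 2 = 90 and n = 31 − 16 = 15.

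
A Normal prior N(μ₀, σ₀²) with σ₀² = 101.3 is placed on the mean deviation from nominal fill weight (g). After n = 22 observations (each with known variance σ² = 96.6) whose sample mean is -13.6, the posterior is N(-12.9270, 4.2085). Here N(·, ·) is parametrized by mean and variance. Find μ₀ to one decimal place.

μ₀ = 2.6

With known observation variance, the Normal–Normal posterior has precision τ_n = τ₀ + n/σ² and mean μ_n = (τ₀μ₀ + (n/σ²)x̄)/τ_n.
Here τ₀ = 1/101.3 = 0.009872 and τ_data = 22/96.6 = 0.227743, so τ_n = 0.237615.
Rearranging for μ₀: μ₀ = (μ_n·τ_n − τ_data·x̄)/τ₀ = (-12.9270·0.237615 − 0.227743·-13.6) / 0.009872 = 0.025656/0.009872 ≈ 2.6.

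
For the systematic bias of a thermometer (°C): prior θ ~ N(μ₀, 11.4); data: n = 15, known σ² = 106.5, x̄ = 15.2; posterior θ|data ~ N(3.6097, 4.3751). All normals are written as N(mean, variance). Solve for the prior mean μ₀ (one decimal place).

μ₀ = -15.0

The posterior mean is a precision-weighted average: μ_n = (τ₀μ₀ + τ_data·x̄)/(τ₀+τ_data), with τ₀=1/σ₀² and τ_data=n/σ².
Here τ₀ = 1/11.4 = 0.087719 and τ_data = 15/106.5 = 0.140845, so τ_n = 0.228564.
Rearranging for μ₀: μ₀ = (μ_n·τ_n − τ_data·x̄)/τ₀ = (3.6097·0.228564 − 0.140845·15.2) / 0.087719 = -1.315797/0.087719 ≈ -15.0.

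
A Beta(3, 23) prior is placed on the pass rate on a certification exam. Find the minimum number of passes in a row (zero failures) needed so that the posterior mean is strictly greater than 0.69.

After k passes and 0 failures the posterior is Beta(3+k, 23), with mean (3+k)/(3+23+k).
Set (3+k)/(26+k) > 0.69 and solve: k > (0.69·26 − 3)/(1 − 0.69) = 48.194.
The smallest integer exceeding 48.194 is 49, and checking k=49: (52)/(75) = 0.6933 > 0.69.

k = 49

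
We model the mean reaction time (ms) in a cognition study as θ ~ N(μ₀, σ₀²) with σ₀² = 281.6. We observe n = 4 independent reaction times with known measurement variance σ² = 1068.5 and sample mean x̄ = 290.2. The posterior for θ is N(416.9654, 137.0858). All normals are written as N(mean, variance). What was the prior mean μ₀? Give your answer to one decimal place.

μ₀ = 550.6

With known observation variance, the Normal–Normal posterior has precision τ_n = τ₀ + n/σ² and mean μ_n = (τ₀μ₀ + (n/σ²)x̄)/τ_n.
Here τ₀ = 1/281.6 = 0.003551 and τ_data = 4/1068.5 = 0.003744, so τ_n = 0.007295.
Rearranging for μ₀: μ₀ = (μ_n·τ_n − τ_data·x̄)/τ₀ = (416.9654·0.007295 − 0.003744·290.2) / 0.003551 = 1.955254/0.003551 ≈ 550.6.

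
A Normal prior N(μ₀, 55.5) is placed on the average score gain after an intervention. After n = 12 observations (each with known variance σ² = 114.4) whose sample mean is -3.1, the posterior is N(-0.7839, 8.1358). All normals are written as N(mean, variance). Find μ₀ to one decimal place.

With known observation variance, the Normal–Normal posterior has precision τ_n = τ₀ + n/σ² and mean μ_n = (τ₀μ₀ + (n/σ²)x̄)/τ_n.
Here τ₀ = 1/55.5 = 0.018018 and τ_data = 12/114.4 = 0.104895, so τ_n = 0.122913.
Rearranging for μ₀: μ₀ = (μ_n·τ_n − τ_data·x̄)/τ₀ = (-0.7839·0.122913 − 0.104895·-3.1) / 0.018018 = 0.228823/0.018018 ≈ 12.7.

μ₀ = 12.7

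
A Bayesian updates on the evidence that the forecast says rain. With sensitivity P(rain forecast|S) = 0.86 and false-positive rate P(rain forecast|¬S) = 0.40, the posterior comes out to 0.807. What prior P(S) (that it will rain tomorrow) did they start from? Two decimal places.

Bayes' rule in odds form gives O(S|E) = O(S)·[P(E|S)/P(E|¬S)], hence O(S) = O(S|E)/LR.
Posterior odds = 0.807/(1−0.807) = 4.1813. LR = 0.86/0.40 = 2.1500.
Prior odds = 4.1813/2.1500 = 1.9448, so P(S) = 1.9448/(1+1.9448) ≈ 0.66.

P(S) = 0.66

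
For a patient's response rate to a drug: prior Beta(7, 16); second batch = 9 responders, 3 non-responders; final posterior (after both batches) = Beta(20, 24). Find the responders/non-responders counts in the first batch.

Because Beta–binomial updating is additive in the counts, the combined data contributed (α_post−α_prior, β_post−β_prior) successes and failures.
Total across both batches: 20−7=13 responders, 24−16=8 non-responders.
Subtract the second batch: 13−9=4 responders and 8−3=5 non-responders.

4 responders and 5 non-responders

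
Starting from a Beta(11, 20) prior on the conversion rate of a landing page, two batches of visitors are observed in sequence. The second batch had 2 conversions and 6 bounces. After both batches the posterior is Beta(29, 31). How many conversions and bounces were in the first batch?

Sequential conjugate updates are equivalent to a single update on the pooled data, so total successes = posterior α − prior α and total failures = posterior β − prior β.
Total across both batches: 29−11=18 conversions, 31−20=11 bounces.
Subtract the second batch: 18−2=16 conversions and 11−6=5 bounces.

16 conversions and 5 bounces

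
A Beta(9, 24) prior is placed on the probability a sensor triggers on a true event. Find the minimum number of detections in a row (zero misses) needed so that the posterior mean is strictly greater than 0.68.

k = 43

After k detections and 0 misses the posterior is Beta(9+k, 24), with mean (9+k)/(9+24+k).
Set (9+k)/(33+k) > 0.68 and solve: k > (0.68·33 − 9)/(1 − 0.68) = 42.000.
The smallest integer exceeding 42.000 is 43, and checking k=43: (52)/(76) = 0.6842 > 0.68.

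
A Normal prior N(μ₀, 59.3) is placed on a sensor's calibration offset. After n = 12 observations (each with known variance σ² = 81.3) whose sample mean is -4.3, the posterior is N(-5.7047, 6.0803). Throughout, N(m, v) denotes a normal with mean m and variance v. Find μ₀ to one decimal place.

μ₀ = -18.0

With known observation variance, the Normal–Normal posterior has precision τ_n = τ₀ + n/σ² and mean μ_n = (τ₀μ₀ + (n/σ²)x̄)/τ_n.
Here τ₀ = 1/59.3 = 0.016863 and τ_data = 12/81.3 = 0.147601, so τ_n = 0.164464.
Rearranging for μ₀: μ₀ = (μ_n·τ_n − τ_data·x̄)/τ₀ = (-5.7047·0.164464 − 0.147601·-4.3) / 0.016863 = -0.303533/0.016863 ≈ -18.0.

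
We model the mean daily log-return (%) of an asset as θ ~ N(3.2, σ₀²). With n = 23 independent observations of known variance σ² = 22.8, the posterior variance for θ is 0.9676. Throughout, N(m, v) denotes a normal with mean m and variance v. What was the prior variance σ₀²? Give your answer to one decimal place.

σ₀² = 40.5

Posterior precision equals prior precision plus data precision: 1/σ_n² = 1/σ₀² + n/σ².
So 1/σ₀² = 1/0.9676 − 23/22.8 = 1.033485 − 1.008772 = 0.024713.
Hence σ₀² = 1/0.024713 ≈ 40.5.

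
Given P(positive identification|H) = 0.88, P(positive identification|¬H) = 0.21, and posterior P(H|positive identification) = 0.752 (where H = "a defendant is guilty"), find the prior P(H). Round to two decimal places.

P(H) = 0.42

In odds form, posterior odds = prior odds × likelihood ratio, so prior odds = posterior odds ÷ LR.
Posterior odds = 0.752/(1−0.752) = 3.0323. LR = 0.88/0.21 = 4.1905.
Prior odds = 3.0323/4.1905 = 0.7236, so P(H) = 0.7236/(1+0.7236) ≈ 0.42.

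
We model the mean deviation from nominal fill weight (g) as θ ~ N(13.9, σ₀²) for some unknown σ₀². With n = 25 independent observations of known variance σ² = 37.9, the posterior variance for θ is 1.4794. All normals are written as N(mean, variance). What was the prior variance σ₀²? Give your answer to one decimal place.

σ₀² = 61.3

For the Normal–Normal model with known σ², precisions add: τ_n = τ₀ + n/σ².
So 1/σ₀² = 1/1.4794 − 25/37.9 = 0.675950 − 0.659631 = 0.016319.
Hence σ₀² = 1/0.016319 ≈ 61.3.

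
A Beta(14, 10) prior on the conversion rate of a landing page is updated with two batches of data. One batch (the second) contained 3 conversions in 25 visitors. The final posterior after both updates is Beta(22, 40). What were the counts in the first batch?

5 conversions and 8 bounces

Sequential conjugate updates are equivalent to a single update on the pooled data, so total successes = posterior α − prior α and total failures = posterior β − prior β.
Total across both batches: 22−14=8 conversions, 40−10=30 bounces.
Subtract the second batch: 8−3=5 conversions and 30−22=8 bounces.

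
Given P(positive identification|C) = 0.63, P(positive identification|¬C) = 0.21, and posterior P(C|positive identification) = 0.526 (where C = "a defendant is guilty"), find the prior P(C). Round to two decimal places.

P(C) = 0.27

Bayes' rule in odds form gives O(C|E) = O(C)·[P(E|C)/P(E|¬C)], hence O(C) = O(C|E)/LR.
Posterior odds = 0.526/(1−0.526) = 1.1097. LR = 0.63/0.21 = 3.0000.
Prior odds = 1.1097/3.0000 = 0.3699, so P(C) = 0.3699/(1+0.3699) ≈ 0.27.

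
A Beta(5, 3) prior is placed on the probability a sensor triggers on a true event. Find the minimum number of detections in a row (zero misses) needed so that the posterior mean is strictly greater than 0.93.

k = 35

After k detections and 0 misses the posterior is Beta(5+k, 3), with mean (5+k)/(5+3+k).
Set (5+k)/(8+k) > 0.93 and solve: k > (0.93·8 − 5)/(1 − 0.93) = 34.857.
The smallest integer exceeding 34.857 is 35, and checking k=35: (40)/(43) = 0.9302 > 0.93.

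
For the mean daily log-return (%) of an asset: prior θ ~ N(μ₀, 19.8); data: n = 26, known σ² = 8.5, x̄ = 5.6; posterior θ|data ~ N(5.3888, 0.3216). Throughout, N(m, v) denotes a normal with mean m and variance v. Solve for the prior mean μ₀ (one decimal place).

With known observation variance, the Normal–Normal posterior has precision τ_n = τ₀ + n/σ² and mean μ_n = (τ₀μ₀ + (n/σ²)x̄)/τ_n.
Here τ₀ = 1/19.8 = 0.050505 and τ_data = 26/8.5 = 3.058824, so τ_n = 3.109329.
Rearranging for μ₀: μ₀ = (μ_n·τ_n − τ_data·x̄)/τ₀ = (5.3888·3.109329 − 3.058824·5.6) / 0.050505 = -0.373862/0.050505 ≈ -7.4.

μ₀ = -7.4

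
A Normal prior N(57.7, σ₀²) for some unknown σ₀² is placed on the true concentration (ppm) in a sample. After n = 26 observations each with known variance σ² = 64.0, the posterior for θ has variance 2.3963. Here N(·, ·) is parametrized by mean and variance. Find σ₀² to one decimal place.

σ₀² = 90.4

Posterior precision equals prior precision plus data precision: 1/σ_n² = 1/σ₀² + n/σ².
So 1/σ₀² = 1/2.3963 − 26/64.0 = 0.417310 − 0.406250 = 0.011060.
Hence σ₀² = 1/0.011060 ≈ 90.4.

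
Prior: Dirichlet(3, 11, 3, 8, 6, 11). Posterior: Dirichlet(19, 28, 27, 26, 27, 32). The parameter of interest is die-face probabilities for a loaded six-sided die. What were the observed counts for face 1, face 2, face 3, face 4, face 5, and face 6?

For a Dirichlet(α) prior with multinomial counts c, the posterior is Dirichlet(α + c) componentwise.
Counts are posterior − prior componentwise: 19−3=16, 28−11=17, 27−3=24, 26−8=18, 27−6=21, 32−11=21.

counts (16, 17, 24, 18, 21, 21)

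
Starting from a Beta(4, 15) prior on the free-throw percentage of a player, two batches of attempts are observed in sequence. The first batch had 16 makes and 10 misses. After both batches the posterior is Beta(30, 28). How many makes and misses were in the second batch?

Sequential conjugate updates are equivalent to a single update on the pooled data, so total successes = posterior α − prior α and total failures = posterior β − prior β.
Total across both batches: 30−4=26 makes, 28−15=13 misses.
Subtract the first batch: 26−16=10 makes and 13−10=3 misses.

10 makes and 3 misses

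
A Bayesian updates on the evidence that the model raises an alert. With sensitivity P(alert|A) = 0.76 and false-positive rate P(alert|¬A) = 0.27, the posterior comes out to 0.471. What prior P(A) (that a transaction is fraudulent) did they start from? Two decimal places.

P(A) = 0.24

In odds form, posterior odds = prior odds × likelihood ratio, so prior odds = posterior odds ÷ LR.
Posterior odds = 0.471/(1−0.471) = 0.8904. LR = 0.76/0.27 = 2.8148.
Prior odds = 0.8904/2.8148 = 0.3163, so P(A) = 0.3163/(1+0.3163) ≈ 0.24.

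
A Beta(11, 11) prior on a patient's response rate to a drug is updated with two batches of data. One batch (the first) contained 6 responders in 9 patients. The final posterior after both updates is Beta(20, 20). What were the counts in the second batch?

3 responders and 6 non-responders

Sequential conjugate updates are equivalent to a single update on the pooled data, so total successes = posterior α − prior α and total failures = posterior β − prior β.
Total across both batches: 20−11=9 responders, 20−11=9 non-responders.
Subtract the first batch: 9−6=3 responders and 9−3=6 non-responders.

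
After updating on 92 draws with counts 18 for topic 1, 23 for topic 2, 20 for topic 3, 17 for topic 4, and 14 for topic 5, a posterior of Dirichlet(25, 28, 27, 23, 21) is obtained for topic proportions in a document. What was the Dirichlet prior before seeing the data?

For a Dirichlet(α) prior with multinomial counts c, the posterior is Dirichlet(α + c) componentwise.
Subtract each count from the matching posterior parameter: 25−18=7, 28−23=5, 27−20=7, 23−17=6, 21−14=7.

Dirichlet(7, 5, 7, 6, 7)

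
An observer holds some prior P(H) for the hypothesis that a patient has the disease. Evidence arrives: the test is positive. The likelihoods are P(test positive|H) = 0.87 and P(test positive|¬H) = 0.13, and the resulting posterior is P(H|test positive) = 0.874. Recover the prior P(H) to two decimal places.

Bayes' rule in odds form gives O(H|E) = O(H)·[P(E|H)/P(E|¬H)], hence O(H) = O(H|E)/LR.
Posterior odds = 0.874/(1−0.874) = 6.9365. LR = 0.87/0.13 = 6.6923.
Prior odds = 6.9365/6.6923 = 1.0365, so P(H) = 1.0365/(1+1.0365) ≈ 0.51.

P(H) = 0.51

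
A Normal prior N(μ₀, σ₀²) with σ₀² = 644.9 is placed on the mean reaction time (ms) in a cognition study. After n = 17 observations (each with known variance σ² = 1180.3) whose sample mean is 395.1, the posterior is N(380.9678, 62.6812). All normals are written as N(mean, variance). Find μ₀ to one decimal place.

With known observation variance, the Normal–Normal posterior has precision τ_n = τ₀ + n/σ² and mean μ_n = (τ₀μ₀ + (n/σ²)x̄)/τ_n.
Here τ₀ = 1/644.9 = 0.001551 and τ_data = 17/1180.3 = 0.014403, so τ_n = 0.015954.
Rearranging for μ₀: μ₀ = (μ_n·τ_n − τ_data·x̄)/τ₀ = (380.9678·0.015954 − 0.014403·395.1) / 0.001551 = 0.387335/0.001551 ≈ 249.7.

μ₀ = 249.7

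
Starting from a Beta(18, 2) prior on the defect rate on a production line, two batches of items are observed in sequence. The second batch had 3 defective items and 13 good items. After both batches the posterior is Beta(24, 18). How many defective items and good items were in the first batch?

Because Beta–binomial updating is additive in the counts, the combined data contributed (α_post−α_prior, β_post−β_prior) successes and failures.
Total across both batches: 24−18=6 defective items, 18−2=16 good items.
Subtract the second batch: 6−3=3 defective items and 16−13=3 good items.

3 defective items and 3 good items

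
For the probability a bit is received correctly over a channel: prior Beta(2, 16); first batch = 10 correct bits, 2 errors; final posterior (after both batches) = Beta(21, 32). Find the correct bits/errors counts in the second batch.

9 correct bits and 14 errors

Because Beta–binomial updating is additive in the counts, the combined data contributed (α_post−α_prior, β_post−β_prior) successes and failures.
Total across both batches: 21−2=19 correct bits, 32−16=16 errors.
Subtract the first batch: 19−10=9 correct bits and 16−2=14 errors.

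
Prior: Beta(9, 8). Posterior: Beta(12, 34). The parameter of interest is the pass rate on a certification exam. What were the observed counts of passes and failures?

3 passes and 26 failures

Beta is conjugate to the binomial likelihood: posterior = Beta(α+s, β+f).
So s = 12 − 9 = 3 and f = 34 − 8 = 26.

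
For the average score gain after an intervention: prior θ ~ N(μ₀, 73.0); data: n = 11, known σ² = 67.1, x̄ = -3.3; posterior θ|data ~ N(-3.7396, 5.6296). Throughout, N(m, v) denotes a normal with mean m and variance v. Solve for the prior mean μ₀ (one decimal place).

μ₀ = -9.0

The posterior mean is a precision-weighted average: μ_n = (τ₀μ₀ + τ_data·x̄)/(τ₀+τ_data), with τ₀=1/σ₀² and τ_data=n/σ².
Here τ₀ = 1/73.0 = 0.013699 and τ_data = 11/67.1 = 0.163934, so τ_n = 0.177633.
Rearranging for μ₀: μ₀ = (μ_n·τ_n − τ_data·x̄)/τ₀ = (-3.7396·0.177633 − 0.163934·-3.3) / 0.013699 = -0.123294/0.013699 ≈ -9.0.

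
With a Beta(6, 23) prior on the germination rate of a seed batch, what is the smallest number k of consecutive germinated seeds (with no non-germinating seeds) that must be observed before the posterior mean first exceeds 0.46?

k = 14

After k germinated seeds and 0 non-germinating seeds the posterior is Beta(6+k, 23), with mean (6+k)/(6+23+k).
Set (6+k)/(29+k) > 0.46 and solve: k > (0.46·29 − 6)/(1 − 0.46) = 13.593.
The smallest integer exceeding 13.593 is 14.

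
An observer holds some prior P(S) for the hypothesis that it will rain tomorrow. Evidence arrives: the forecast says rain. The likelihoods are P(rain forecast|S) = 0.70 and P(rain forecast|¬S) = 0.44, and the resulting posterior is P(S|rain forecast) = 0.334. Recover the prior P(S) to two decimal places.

P(S) = 0.24

In odds form, posterior odds = prior odds × likelihood ratio, so prior odds = posterior odds ÷ LR.
Posterior odds = 0.334/(1−0.334) = 0.5015. LR = 0.70/0.44 = 1.5909.
Prior odds = 0.5015/1.5909 = 0.3152, so P(S) = 0.3152/(1+0.3152) ≈ 0.24.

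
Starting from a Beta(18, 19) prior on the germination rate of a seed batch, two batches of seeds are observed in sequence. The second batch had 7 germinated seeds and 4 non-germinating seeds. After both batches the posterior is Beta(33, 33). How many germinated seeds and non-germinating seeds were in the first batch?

8 germinated seeds and 10 non-germinating seeds

Because Beta–binomial updating is additive in the counts, the combined data contributed (α_post−α_prior, β_post−β_prior) successes and failures.
Total across both batches: 33−18=15 germinated seeds, 33−19=14 non-germinating seeds.
Subtract the second batch: 15−7=8 germinated seeds and 14−4=10 non-germinating seeds.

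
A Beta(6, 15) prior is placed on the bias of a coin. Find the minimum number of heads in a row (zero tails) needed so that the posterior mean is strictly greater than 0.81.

After k heads and 0 tails the posterior is Beta(6+k, 15), with mean (6+k)/(6+15+k).
Set (6+k)/(21+k) > 0.81 and solve: k > (0.81·21 − 6)/(1 − 0.81) = 57.947.
The smallest integer exceeding 57.947 is 58.

k = 58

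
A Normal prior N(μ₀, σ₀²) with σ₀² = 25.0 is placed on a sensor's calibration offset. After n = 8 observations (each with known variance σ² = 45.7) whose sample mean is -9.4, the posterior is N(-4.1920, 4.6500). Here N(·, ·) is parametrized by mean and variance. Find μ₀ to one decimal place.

With known observation variance, the Normal–Normal posterior has precision τ_n = τ₀ + n/σ² and mean μ_n = (τ₀μ₀ + (n/σ²)x̄)/τ_n.
Here τ₀ = 1/25.0 = 0.040000 and τ_data = 8/45.7 = 0.175055, so τ_n = 0.215055.
Rearranging for μ₀: μ₀ = (μ_n·τ_n − τ_data·x̄)/τ₀ = (-4.1920·0.215055 − 0.175055·-9.4) / 0.040000 = 0.744006/0.040000 ≈ 18.6.

μ₀ = 18.6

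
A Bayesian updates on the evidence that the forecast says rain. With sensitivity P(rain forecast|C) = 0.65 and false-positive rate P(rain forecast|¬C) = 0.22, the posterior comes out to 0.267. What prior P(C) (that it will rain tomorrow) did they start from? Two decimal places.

Bayes' rule in odds form gives O(C|E) = O(C)·[P(E|C)/P(E|¬C)], hence O(C) = O(C|E)/LR.
Posterior odds = 0.267/(1−0.267) = 0.3643. LR = 0.65/0.22 = 2.9545.
Prior odds = 0.3643/2.9545 = 0.1233, so P(C) = 0.1233/(1+0.1233) ≈ 0.11.

P(C) = 0.11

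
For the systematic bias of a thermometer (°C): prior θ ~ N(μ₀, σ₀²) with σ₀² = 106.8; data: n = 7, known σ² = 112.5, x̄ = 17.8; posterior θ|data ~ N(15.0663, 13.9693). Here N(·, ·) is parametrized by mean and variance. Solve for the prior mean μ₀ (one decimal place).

μ₀ = -3.1

With known observation variance, the Normal–Normal posterior has precision τ_n = τ₀ + n/σ² and mean μ_n = (τ₀μ₀ + (n/σ²)x̄)/τ_n.
Here τ₀ = 1/106.8 = 0.009363 and τ_data = 7/112.5 = 0.062222, so τ_n = 0.071585.
Rearranging for μ₀: μ₀ = (μ_n·τ_n − τ_data·x̄)/τ₀ = (15.0663·0.071585 − 0.062222·17.8) / 0.009363 = -0.029031/0.009363 ≈ -3.1.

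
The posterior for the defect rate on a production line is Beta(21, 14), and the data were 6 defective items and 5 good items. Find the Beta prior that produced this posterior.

A Beta(α, β) prior with s successes and f failures in binomial data gives a Beta(α+s, β+f) posterior.
So α = 21 − 6 = 15 and β = 14 − 5 = 9.

Beta(15, 9)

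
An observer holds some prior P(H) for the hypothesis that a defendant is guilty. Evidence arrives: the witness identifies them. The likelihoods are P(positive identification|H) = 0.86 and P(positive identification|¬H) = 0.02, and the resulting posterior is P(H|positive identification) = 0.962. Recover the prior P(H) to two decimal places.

Bayes' rule in odds form gives O(H|E) = O(H)·[P(E|H)/P(E|¬H)], hence O(H) = O(H|E)/LR.
Posterior odds = 0.962/(1−0.962) = 25.3158. LR = 0.86/0.02 = 43.0000.
Prior odds = 25.3158/43.0000 = 0.5887, so P(H) = 0.5887/(1+0.5887) ≈ 0.37.

P(H) = 0.37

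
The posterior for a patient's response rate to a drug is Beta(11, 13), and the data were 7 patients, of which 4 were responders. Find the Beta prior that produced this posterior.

Beta(7, 10)

A Beta(a, b) prior with s successes and f failures in binomial data gives a Beta(a+s, b+f) posterior.
Subtract the data counts: 11−4=7, 13−3=10.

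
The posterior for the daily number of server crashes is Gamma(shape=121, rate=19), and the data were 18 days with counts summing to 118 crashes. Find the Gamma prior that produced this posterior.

Gamma(shape=3, rate=1)

A Gamma(α, β) prior (rate parametrization) on a Poisson rate with n observations summing to S gives posterior Gamma(α+S, β+n).
So α = 121 − 118 = 3 and β = 19 − 18 = 1.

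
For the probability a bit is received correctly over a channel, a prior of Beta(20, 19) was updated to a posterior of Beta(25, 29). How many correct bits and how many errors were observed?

5 correct bits and 10 errors

Under Beta–binomial conjugacy the posterior parameters are (α+s, β+f).
Match parameters: s=25−20=5, f=29−19=10.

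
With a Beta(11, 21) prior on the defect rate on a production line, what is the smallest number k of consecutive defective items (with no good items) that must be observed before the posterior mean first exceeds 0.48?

k = 9

After k defective items and 0 good items the posterior is Beta(11+k, 21), with mean (11+k)/(11+21+k).
Set (11+k)/(32+k) > 0.48 and solve: k > (0.48·32 − 11)/(1 − 0.48) = 8.385.
The smallest integer exceeding 8.385 is 9.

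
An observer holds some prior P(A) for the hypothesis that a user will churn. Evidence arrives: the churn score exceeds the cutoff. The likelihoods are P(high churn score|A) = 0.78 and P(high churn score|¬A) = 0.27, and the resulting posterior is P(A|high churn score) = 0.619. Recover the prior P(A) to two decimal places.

Bayes' rule in odds form gives O(A|E) = O(A)·[P(E|A)/P(E|¬A)], hence O(A) = O(A|E)/LR.
Posterior odds = 0.619/(1−0.619) = 1.6247. LR = 0.78/0.27 = 2.8889.
Prior odds = 1.6247/2.8889 = 0.5624, so P(A) = 0.5624/(1+0.5624) ≈ 0.36.

P(A) = 0.36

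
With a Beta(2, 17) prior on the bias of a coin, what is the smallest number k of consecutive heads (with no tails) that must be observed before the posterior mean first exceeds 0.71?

k = 40

After k heads and 0 tails the posterior is Beta(2+k, 17), with mean (2+k)/(2+17+k).
Set (2+k)/(19+k) > 0.71 and solve: k > (0.71·19 − 2)/(1 − 0.71) = 39.621.
The smallest integer exceeding 39.621 is 40, and checking k=40: (42)/(59) = 0.7119 > 0.71.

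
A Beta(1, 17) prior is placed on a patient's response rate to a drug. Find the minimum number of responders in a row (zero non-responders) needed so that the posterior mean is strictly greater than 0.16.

k = 3

After k responders and 0 non-responders the posterior is Beta(1+k, 17), with mean (1+k)/(1+17+k).
Set (1+k)/(18+k) > 0.16 and solve: k > (0.16·18 − 1)/(1 − 0.16) = 2.238.
The smallest integer exceeding 2.238 is 3, and checking k=3: (4)/(21) = 0.1905 > 0.16.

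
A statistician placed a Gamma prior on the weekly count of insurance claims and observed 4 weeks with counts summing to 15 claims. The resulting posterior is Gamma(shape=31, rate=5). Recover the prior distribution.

A Gamma(α, β) prior (rate parametrization) on a Poisson rate with n observations summing to S gives posterior Gamma(α+S, β+n).
So α = 31 − 15 = 16 and β = 5 − 4 = 1.

Gamma(shape=16, rate=1)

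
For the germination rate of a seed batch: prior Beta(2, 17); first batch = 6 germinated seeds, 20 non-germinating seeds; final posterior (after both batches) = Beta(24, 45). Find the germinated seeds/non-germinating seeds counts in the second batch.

16 germinated seeds and 8 non-germinating seeds

Because Beta–binomial updating is additive in the counts, the combined data contributed (α_post−α_prior, β_post−β_prior) successes and failures.
Total across both batches: 24−2=22 germinated seeds, 45−17=28 non-germinating seeds.
Subtract the first batch: 22−6=16 germinated seeds and 28−20=8 non-germinating seeds.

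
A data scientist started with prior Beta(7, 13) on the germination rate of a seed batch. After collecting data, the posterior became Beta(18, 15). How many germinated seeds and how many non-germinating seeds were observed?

11 germinated seeds and 2 non-germinating seeds

A Beta(a, b) prior with s successes and f failures in binomial data gives a Beta(a+s, b+f) posterior.
So s = 18 − 7 = 11 and f = 15 − 13 = 2.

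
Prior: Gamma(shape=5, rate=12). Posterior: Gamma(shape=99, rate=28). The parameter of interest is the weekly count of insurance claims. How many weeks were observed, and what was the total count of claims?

Gamma–Poisson conjugacy: posterior shape = α + Σxᵢ, posterior rate = β + n.
Matching: Σxᵢ = 99 − 5 = 94 and n = 28 − 12 = 16.

n = 16 weeks with total 94 claims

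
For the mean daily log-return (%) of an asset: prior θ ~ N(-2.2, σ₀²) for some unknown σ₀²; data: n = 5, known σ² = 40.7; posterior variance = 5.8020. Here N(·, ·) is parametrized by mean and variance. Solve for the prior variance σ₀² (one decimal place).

σ₀² = 20.2

Posterior precision equals prior precision plus data precision: 1/σ_n² = 1/σ₀² + n/σ².
So 1/σ₀² = 1/5.8020 − 5/40.7 = 0.172354 − 0.122850 = 0.049504.
Hence σ₀² = 1/0.049504 ≈ 20.2.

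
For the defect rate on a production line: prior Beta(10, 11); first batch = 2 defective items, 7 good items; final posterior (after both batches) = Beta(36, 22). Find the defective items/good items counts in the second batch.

Because Beta–binomial updating is additive in the counts, the combined data contributed (α_post−α_prior, β_post−β_prior) successes and failures.
Total across both batches: 36−10=26 defective items, 22−11=11 good items.
Subtract the first batch: 26−2=24 defective items and 11−7=4 good items.

24 defective items and 4 good items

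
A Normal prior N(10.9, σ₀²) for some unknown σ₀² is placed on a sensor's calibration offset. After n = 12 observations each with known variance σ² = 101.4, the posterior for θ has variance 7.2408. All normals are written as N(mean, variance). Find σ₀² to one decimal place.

σ₀² = 50.6

For the Normal–Normal model with known σ², precisions add: τ_n = τ₀ + n/σ².
So 1/σ₀² = 1/7.2408 − 12/101.4 = 0.138106 − 0.118343 = 0.019763.
Hence σ₀² = 1/0.019763 ≈ 50.6.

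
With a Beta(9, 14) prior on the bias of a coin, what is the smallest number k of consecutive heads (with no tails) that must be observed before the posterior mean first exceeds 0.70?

After k heads and 0 tails the posterior is Beta(9+k, 14), with mean (9+k)/(9+14+k).
Set (9+k)/(23+k) > 0.70 and solve: k > (0.70·23 − 9)/(1 − 0.70) = 23.667.
The smallest integer exceeding 23.667 is 24, and checking k=24: (33)/(47) = 0.7021 > 0.70.

k = 24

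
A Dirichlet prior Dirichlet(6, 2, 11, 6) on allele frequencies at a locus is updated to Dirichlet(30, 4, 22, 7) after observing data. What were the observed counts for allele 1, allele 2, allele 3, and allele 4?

counts (24, 2, 11, 1)

For a Dirichlet(α) prior with multinomial counts c, the posterior is Dirichlet(α + c) componentwise.
Counts are posterior − prior componentwise: 30−6=24, 4−2=2, 22−11=11, 7−6=1.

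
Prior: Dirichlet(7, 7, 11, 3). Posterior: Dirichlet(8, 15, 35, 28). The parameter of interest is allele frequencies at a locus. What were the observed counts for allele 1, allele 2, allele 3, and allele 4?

For a Dirichlet(α) prior with multinomial counts c, the posterior is Dirichlet(α + c) componentwise.
Counts are posterior − prior componentwise: 8−7=1, 15−7=8, 35−11=24, 28−3=25.

counts (1, 8, 24, 25)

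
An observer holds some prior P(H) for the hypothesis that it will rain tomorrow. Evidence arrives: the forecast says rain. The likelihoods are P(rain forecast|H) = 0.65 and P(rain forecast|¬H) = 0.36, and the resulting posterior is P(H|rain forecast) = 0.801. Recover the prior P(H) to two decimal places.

P(H) = 0.69

Bayes' rule in odds form gives O(H|E) = O(H)·[P(E|H)/P(E|¬H)], hence O(H) = O(H|E)/LR.
Posterior odds = 0.801/(1−0.801) = 4.0251. LR = 0.65/0.36 = 1.8056.
Prior odds = 4.0251/1.8056 = 2.2292, so P(H) = 2.2292/(1+2.2292) ≈ 0.69.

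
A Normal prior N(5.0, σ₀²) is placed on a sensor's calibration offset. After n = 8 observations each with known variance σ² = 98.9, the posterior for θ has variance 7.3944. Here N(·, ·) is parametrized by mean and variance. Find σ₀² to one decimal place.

σ₀² = 18.4

For the Normal–Normal model with known σ², precisions add: τ_n = τ₀ + n/σ².
So 1/σ₀² = 1/7.3944 − 8/98.9 = 0.135237 − 0.080890 = 0.054347.
Hence σ₀² = 1/0.054347 ≈ 18.4.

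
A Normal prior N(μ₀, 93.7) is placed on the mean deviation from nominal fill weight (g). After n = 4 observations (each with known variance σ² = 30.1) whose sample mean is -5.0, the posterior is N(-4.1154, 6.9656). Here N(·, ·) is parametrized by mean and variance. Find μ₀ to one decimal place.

μ₀ = 6.9

The posterior mean is a precision-weighted average: μ_n = (τ₀μ₀ + τ_data·x̄)/(τ₀+τ_data), with τ₀=1/σ₀² and τ_data=n/σ².
Here τ₀ = 1/93.7 = 0.010672 and τ_data = 4/30.1 = 0.132890, so τ_n = 0.143562.
Rearranging for μ₀: μ₀ = (μ_n·τ_n − τ_data·x̄)/τ₀ = (-4.1154·0.143562 − 0.132890·-5.0) / 0.010672 = 0.073635/0.010672 ≈ 6.9.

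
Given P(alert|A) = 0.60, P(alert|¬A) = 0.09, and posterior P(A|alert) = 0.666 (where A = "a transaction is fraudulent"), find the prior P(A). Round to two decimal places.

P(A) = 0.23

In odds form, posterior odds = prior odds × likelihood ratio, so prior odds = posterior odds ÷ LR.
Posterior odds = 0.666/(1−0.666) = 1.9940. LR = 0.60/0.09 = 6.6667.
Prior odds = 1.9940/6.6667 = 0.2991, so P(A) = 0.2991/(1+0.2991) ≈ 0.23.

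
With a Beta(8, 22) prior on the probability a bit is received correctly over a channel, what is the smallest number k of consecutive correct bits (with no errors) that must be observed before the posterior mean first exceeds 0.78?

After k correct bits and 0 errors the posterior is Beta(8+k, 22), with mean (8+k)/(8+22+k).
Set (8+k)/(30+k) > 0.78 and solve: k > (0.78·30 − 8)/(1 − 0.78) = 70.000.
The smallest integer exceeding 70.000 is 71.

k = 71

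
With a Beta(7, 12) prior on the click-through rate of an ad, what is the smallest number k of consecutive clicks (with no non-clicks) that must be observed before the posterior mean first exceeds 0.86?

After k clicks and 0 non-clicks the posterior is Beta(7+k, 12), with mean (7+k)/(7+12+k).
Set (7+k)/(19+k) > 0.86 and solve: k > (0.86·19 − 7)/(1 − 0.86) = 66.714.
The smallest integer exceeding 66.714 is 67, and checking k=67: (74)/(86) = 0.8605 > 0.86.

k = 67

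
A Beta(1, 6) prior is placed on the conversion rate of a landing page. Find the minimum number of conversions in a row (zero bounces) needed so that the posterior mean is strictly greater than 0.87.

k = 40

After k conversions and 0 bounces the posterior is Beta(1+k, 6), with mean (1+k)/(1+6+k).
Set (1+k)/(7+k) > 0.87 and solve: k > (0.87·7 − 1)/(1 − 0.87) = 39.154.
The smallest integer exceeding 39.154 is 40.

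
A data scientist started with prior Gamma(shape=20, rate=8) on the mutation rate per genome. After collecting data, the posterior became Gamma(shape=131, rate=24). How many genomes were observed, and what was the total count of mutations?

Gamma–Poisson conjugacy: posterior shape = α + Σxᵢ, posterior rate = β + n.
Matching: Σxᵢ = 131 − 20 = 111 and n = 24 − 8 = 16.

n = 16 genomes with total 111 mutations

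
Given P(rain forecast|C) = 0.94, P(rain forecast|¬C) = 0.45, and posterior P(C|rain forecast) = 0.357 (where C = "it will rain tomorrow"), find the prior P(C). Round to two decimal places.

P(C) = 0.21

Bayes' rule in odds form gives O(C|E) = O(C)·[P(E|C)/P(E|¬C)], hence O(C) = O(C|E)/LR.
Posterior odds = 0.357/(1−0.357) = 0.5552. LR = 0.94/0.45 = 2.0889.
Prior odds = 0.5552/2.0889 = 0.2658, so P(C) = 0.2658/(1+0.2658) ≈ 0.21.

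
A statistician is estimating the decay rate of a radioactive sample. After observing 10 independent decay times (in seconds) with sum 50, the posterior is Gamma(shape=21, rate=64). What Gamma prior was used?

For an exponential likelihood with a Gamma(α, β) prior on the rate, n observations with total T give posterior Gamma(α+n, β+T).
So α = 21 − 10 = 11 and β = 64 − 50 = 14.

Gamma(shape=11, rate=14)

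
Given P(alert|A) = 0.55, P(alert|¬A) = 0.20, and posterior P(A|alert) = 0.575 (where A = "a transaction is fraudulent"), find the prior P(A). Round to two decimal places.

P(A) = 0.33

In odds form, posterior odds = prior odds × likelihood ratio, so prior odds = posterior odds ÷ LR.
Posterior odds = 0.575/(1−0.575) = 1.3529. LR = 0.55/0.20 = 2.7500.
Prior odds = 1.3529/2.7500 = 0.4920, so P(A) = 0.4920/(1+0.4920) ≈ 0.33.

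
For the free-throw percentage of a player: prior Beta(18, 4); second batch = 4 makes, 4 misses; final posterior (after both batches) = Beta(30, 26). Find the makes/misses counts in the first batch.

8 makes and 18 misses

Sequential conjugate updates are equivalent to a single update on the pooled data, so total successes = posterior α − prior α and total failures = posterior β − prior β.
Total across both batches: 30−18=12 makes, 26−4=22 misses.
Subtract the second batch: 12−4=8 makes and 22−4=18 misses.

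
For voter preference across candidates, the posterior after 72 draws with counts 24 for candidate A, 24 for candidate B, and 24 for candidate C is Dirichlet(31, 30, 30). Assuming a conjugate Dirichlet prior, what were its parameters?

For a Dirichlet(α) prior with multinomial counts c, the posterior is Dirichlet(α + c) componentwise.
Subtract each count from the matching posterior parameter: 31−24=7, 30−24=6, 30−24=6.

Dirichlet(7, 6, 6)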